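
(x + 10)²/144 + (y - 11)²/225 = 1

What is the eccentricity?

e = 3/5

Center (-10, 11). The larger denominator 225 sits under the y-term, so the major axis is vertical; a² = 225, b² = 144.
c² = a² - b² = 81, so c = 9.
e = c/a = 9/15 = 3/5.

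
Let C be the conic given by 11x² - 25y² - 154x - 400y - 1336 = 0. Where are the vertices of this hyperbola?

(2, -8) and (12, -8)

Group: 11(x² - 14x) -25(y² + 16y) = 1336
Complete the square in x and y: 11(x - 7)² -25(y + 8)² = 1336 + 539 - 1600 = 275
Divide by 275: (x - 7)²/25 - (y + 8)²/11 = 1
Hyperbola, center (7, -8), transverse axis horizontal; a² = 25, b² = 11.
a = 5. Vertices at (h ± a, k).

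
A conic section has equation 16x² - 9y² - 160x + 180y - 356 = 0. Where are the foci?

Group the x- and y-terms: 16(x² - 10x) -9(y² - 20y) = 356
Completing the square gives 16(x - 5)² -9(y - 10)² = 356 + 400 - 900 = -144.
Dividing both sides by -144: (y - 10)²/16 - (x - 5)²/9 = 1
Hyperbola, center (5, 10), transverse axis vertical; a² = 16, b² = 9.
c² = a² + b² = 16 + 9 = 25, so c = 5.
Foci lie on the vertical axis through the center: (h, k ± c).

(5, 5) and (5, 15)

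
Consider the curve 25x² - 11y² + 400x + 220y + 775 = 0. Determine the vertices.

Rearranging, 25(x² + 16x) -11(y² - 20y) = -775.
25(x + 8)² -11(y - 10)² = -775 + 1600 - 1100 = -275
Dividing both sides by -275: (y - 10)²/25 - (x + 8)²/11 = 1
Hyperbola, center (-8, 10), transverse axis vertical; a² = 25, b² = 11.
a = 5. Vertices at (h, k ± a).

(-8, 5) and (-8, 15)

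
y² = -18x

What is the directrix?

Vertex (0, 0); 4p = -18 so p = -9/2. Opens left.
Directrix is the vertical line x = h − p = 0 − (-9/2) = 9/2.

x = 9/2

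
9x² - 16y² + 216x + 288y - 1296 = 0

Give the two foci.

Rearranging, 9(x² + 24x) -16(y² - 18y) = 1296.
Completing the square gives 9(x + 12)² -16(y - 9)² = 1296 + 1296 - 1296 = 1296.
Divide by 1296: (x + 12)²/144 - (y - 9)²/81 = 1
Hyperbola, center (-12, 9), transverse axis horizontal; a² = 144, b² = 81.
c² = a² + b² = 144 + 81 = 225, so c = 15.
Foci lie on the horizontal axis through the center: (h ± c, k).

(-27, 9) and (3, 9)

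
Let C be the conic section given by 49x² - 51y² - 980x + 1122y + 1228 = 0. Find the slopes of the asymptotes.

7√51/51 and -7√51/51

Collect terms: 49(x² - 20x) -51(y² - 22y) = -1228
Complete the square in x and y: 49(x - 10)² -51(y - 11)² = -1228 + 4900 - 6171 = -2499
Divide through by -2499 to get (y - 11)²/49 - (x - 10)²/51 = 1.
Hyperbola, center (10, 11), transverse axis vertical; a² = 49, b² = 51.
For a vertical hyperbola the asymptotes have slope ±a/b.
Here that is ±7/√51 = ±7√51/51.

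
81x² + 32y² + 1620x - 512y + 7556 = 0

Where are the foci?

81(x² + 20x) + 32(y² - 16y) = -7556
81(x + 10)² + 32(y - 8)² = -7556 + 8100 + 2048 = 2592
Divide by 2592: (x + 10)²/32 + (y - 8)²/81 = 1
Ellipse, center (-10, 8), major axis vertical; a² = 81, b² = 32.
c² = a² - b² = 81 - 32 = 49, so c = 7.
Foci lie on the vertical axis through the center: (h, k ± c).

(-10, 1) and (-10, 15)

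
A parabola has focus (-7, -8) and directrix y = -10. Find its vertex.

(-7, -9)

The vertex is the midpoint between the focus and the directrix along the axis of symmetry.
Axis is vertical (directrix is horizontal). Vertex y-coordinate = (-8 + (-10))/2 = -9; x-coordinate = -7.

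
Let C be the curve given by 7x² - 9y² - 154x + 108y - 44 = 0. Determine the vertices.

Rearranging, 7(x² - 22x) -9(y² - 12y) = 44.
Complete the square: 7(x - 11)² -9(y - 6)² = 44 + 847 - 324 = 567
Dividing both sides by 567: (x - 11)²/81 - (y - 6)²/63 = 1
Hyperbola, center (11, 6), transverse axis horizontal; a² = 81, b² = 63.
a = 9. Vertices at (h ± a, k).

(2, 6) and (20, 6)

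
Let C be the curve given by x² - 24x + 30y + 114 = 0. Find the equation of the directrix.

y = 17/2

Only x is squared. Complete the square in x: (x - 12)² = -30(y - 1).
Vertex (12, 1); 4p = -30 so p = -15/2. Opens down.
Directrix is the horizontal line y = k − p = 1 − (-15/2) = 17/2.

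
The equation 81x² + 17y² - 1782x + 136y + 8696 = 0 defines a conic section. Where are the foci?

Group: 81(x² - 22x) + 17(y² + 8y) = -8696
81(x - 11)² + 17(y + 4)² = -8696 + 9801 + 272 = 1377
Dividing both sides by 1377: (x - 11)²/17 + (y + 4)²/81 = 1
Ellipse, center (11, -4), major axis vertical; a² = 81, b² = 17.
c² = a² - b² = 81 - 17 = 64, so c = 8.
Foci lie on the vertical axis through the center: (h, k ± c).

(11, -12) and (11, 4)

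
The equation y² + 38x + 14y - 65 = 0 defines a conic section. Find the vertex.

Only y is squared. Complete the square in y: (y + 7)² = -38(x - 3).
Vertex (3, -7); 4p = -38 so p = -19/2. Opens left.

(3, -7)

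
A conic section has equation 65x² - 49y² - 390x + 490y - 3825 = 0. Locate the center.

Rearranging, 65(x² - 6x) -49(y² - 10y) = 3825.
Completing the square gives 65(x - 3)² -49(y - 5)² = 3825 + 585 - 1225 = 3185.
Divide through by 3185 to get (x - 3)²/49 - (y - 5)²/65 = 1.
Hyperbola with center (3, 5).

(3, 5)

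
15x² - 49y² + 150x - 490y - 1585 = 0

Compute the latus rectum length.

30/7

Group: 15(x² + 10x) -49(y² + 10y) = 1585
Complete the square: 15(x + 5)² -49(y + 5)² = 1585 + 375 - 1225 = 735
Dividing both sides by 735: (x + 5)²/49 - (y + 5)²/15 = 1
Hyperbola, center (-5, -5), transverse axis horizontal; a² = 49, b² = 15.
Latus rectum length = 2b²/a = 2·15/7 = 30/7.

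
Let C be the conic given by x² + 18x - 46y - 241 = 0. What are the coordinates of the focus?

(-9, 9/2)

Only x is squared. Complete the square in x: (x + 9)² = 46(y + 7).
Vertex (-9, -7); 4p = 46 so p = 23/2. Opens up.
Focus is p units from the vertex along the axis: (h, k + p).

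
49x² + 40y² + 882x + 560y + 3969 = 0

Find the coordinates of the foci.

(-9, -10) and (-9, -4)

Group the x- and y-terms: 49(x² + 18x) + 40(y² + 14y) = -3969
Complete the square in x and y: 49(x + 9)² + 40(y + 7)² = -3969 + 3969 + 1960 = 1960
Divide through by 1960 to get (x + 9)²/40 + (y + 7)²/49 = 1.
Ellipse, center (-9, -7), major axis vertical; a² = 49, b² = 40.
c² = a² - b² = 49 - 40 = 9, so c = 3.
Foci lie on the vertical axis through the center: (h, k ± c).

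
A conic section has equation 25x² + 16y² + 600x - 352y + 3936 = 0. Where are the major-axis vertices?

(-12, 1) and (-12, 21)

Group: 25(x² + 24x) + 16(y² - 22y) = -3936
Completing the square gives 25(x + 12)² + 16(y - 11)² = -3936 + 3600 + 1936 = 1600.
Divide through by 1600 to get (x + 12)²/64 + (y - 11)²/100 = 1.
Ellipse, center (-12, 11), major axis vertical; a² = 100, b² = 64.
a = 10. Vertices at (h, k ± a).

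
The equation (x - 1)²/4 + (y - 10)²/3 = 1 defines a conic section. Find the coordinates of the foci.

(0, 10) and (2, 10)

Center (1, 10). The larger denominator 4 sits under the x-term, so the major axis is horizontal; a² = 4, b² = 3.
c² = a² - b² = 4 - 3 = 1, so c = 1.
Foci lie on the horizontal axis through the center: (h ± c, k).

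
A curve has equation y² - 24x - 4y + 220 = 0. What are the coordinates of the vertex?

Only y is squared. Complete the square in y: (y - 2)² = 24(x - 9).
Vertex (9, 2); 4p = 24 so p = 6. Opens right.

(9, 2)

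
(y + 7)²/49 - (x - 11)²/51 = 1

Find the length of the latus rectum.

Center (11, -7). The positive term is the y-term, so the transverse axis is vertical; a² = 49, b² = 51.
Latus rectum length = 2b²/a = 2·51/7 = 102/7.

102/7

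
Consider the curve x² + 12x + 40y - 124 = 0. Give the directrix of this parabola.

y = 14

Only x is squared. Complete the square in x: (x + 6)² = -40(y - 4).
Vertex (-6, 4); 4p = -40 so p = -10. Opens down.
Directrix is the horizontal line y = k − p = 4 − (-10) = 14.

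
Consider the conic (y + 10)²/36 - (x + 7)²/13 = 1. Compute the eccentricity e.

Center (-7, -10). The positive term is the y-term, so the transverse axis is vertical; a² = 36, b² = 13.
c² = a² + b² = 49, so c = 7.
e = c/a = 7/6.

e = 7/6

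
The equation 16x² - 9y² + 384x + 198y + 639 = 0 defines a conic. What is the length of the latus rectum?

64/3

Group the x- and y-terms: 16(x² + 24x) -9(y² - 22y) = -639
16(x + 12)² -9(y - 11)² = -639 + 2304 - 1089 = 576
Dividing both sides by 576: (x + 12)²/36 - (y - 11)²/64 = 1
Hyperbola, center (-12, 11), transverse axis horizontal; a² = 36, b² = 64.
Latus rectum length = 2b²/a = 2·64/6 = 64/3.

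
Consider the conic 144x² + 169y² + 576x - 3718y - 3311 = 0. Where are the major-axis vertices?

(-15, 11) and (11, 11)

Group: 144(x² + 4x) + 169(y² - 22y) = 3311
Completing the square gives 144(x + 2)² + 169(y - 11)² = 3311 + 576 + 20449 = 24336.
Divide through by 24336 to get (x + 2)²/169 + (y - 11)²/144 = 1.
Ellipse, center (-2, 11), major axis horizontal; a² = 169, b² = 144.
a = 13. Vertices at (h ± a, k).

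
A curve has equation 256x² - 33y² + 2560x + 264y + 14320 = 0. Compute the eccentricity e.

256(x² + 10x) -33(y² - 8y) = -14320
256(x + 5)² -33(y - 4)² = -14320 + 6400 - 528 = -8448
Dividing both sides by -8448: (y - 4)²/256 - (x + 5)²/33 = 1
Hyperbola, center (-5, 4), transverse axis vertical; a² = 256, b² = 33.
c² = a² + b² = 289, so c = 17.
e = c/a = 17/16.

e = 17/16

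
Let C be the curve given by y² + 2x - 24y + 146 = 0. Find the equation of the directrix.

x = -1/2

Only y is squared. Complete the square in y: (y - 12)² = -2(x + 1).
Vertex (-1, 12); 4p = -2 so p = -1/2. Opens left.
Directrix is the vertical line x = h − p = -1 − (-1/2) = -1/2.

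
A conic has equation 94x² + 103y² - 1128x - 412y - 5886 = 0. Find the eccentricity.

e = 3√103/103

Group: 94(x² - 12x) + 103(y² - 4y) = 5886
Complete the square: 94(x - 6)² + 103(y - 2)² = 5886 + 3384 + 412 = 9682
Divide through by 9682 to get (x - 6)²/103 + (y - 2)²/94 = 1.
Ellipse, center (6, 2), major axis horizontal; a² = 103, b² = 94.
c² = a² - b² = 9, so c = 3.
e = c/a = 3/√103 = 3√103/103.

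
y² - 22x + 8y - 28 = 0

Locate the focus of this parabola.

Only y is squared. Complete the square in y: (y + 4)² = 22(x + 2).
Vertex (-2, -4); 4p = 22 so p = 11/2. Opens right.
Focus is p units from the vertex along the axis: (h + p, k).

(7/2, -4)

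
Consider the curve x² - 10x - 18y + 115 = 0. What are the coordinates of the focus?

Only x is squared. Complete the square in x: (x - 5)² = 18(y - 5).
Vertex (5, 5); 4p = 18 so p = 9/2. Opens up.
Focus is p units from the vertex along the axis: (h, k + p).

(5, 19/2)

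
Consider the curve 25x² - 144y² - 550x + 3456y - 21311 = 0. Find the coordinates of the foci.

(-2, 12) and (24, 12)

Collect terms: 25(x² - 22x) -144(y² - 24y) = 21311
Complete the square in x and y: 25(x - 11)² -144(y - 12)² = 21311 + 3025 - 20736 = 3600
Divide by 3600: (x - 11)²/144 - (y - 12)²/25 = 1
Hyperbola, center (11, 12), transverse axis horizontal; a² = 144, b² = 25.
c² = a² + b² = 144 + 25 = 169, so c = 13.
Foci lie on the horizontal axis through the center: (h ± c, k).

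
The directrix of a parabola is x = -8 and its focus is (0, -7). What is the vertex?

(-4, -7)

The vertex is the midpoint between the focus and the directrix along the axis of symmetry.
Axis is horizontal (directrix is vertical). Vertex x-coordinate = (0 + (-8))/2 = -4; y-coordinate = -7.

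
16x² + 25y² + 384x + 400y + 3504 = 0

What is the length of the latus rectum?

32/5

Collect terms: 16(x² + 24x) + 25(y² + 16y) = -3504
16(x + 12)² + 25(y + 8)² = -3504 + 2304 + 1600 = 400
Divide through by 400 to get (x + 12)²/25 + (y + 8)²/16 = 1.
Ellipse, center (-12, -8), major axis horizontal; a² = 25, b² = 16.
Latus rectum length = 2b²/a = 2·16/5 = 32/5.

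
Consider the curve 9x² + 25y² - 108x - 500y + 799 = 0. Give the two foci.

(-6, 10) and (18, 10)

Collect terms: 9(x² - 12x) + 25(y² - 20y) = -799
Completing the square gives 9(x - 6)² + 25(y - 10)² = -799 + 324 + 2500 = 2025.
Divide through by 2025 to get (x - 6)²/225 + (y - 10)²/81 = 1.
Ellipse, center (6, 10), major axis horizontal; a² = 225, b² = 81.
c² = a² - b² = 225 - 81 = 144, so c = 12.
Foci lie on the horizontal axis through the center: (h ± c, k).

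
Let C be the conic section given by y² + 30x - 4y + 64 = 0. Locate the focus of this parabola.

(-19/2, 2)

Only y is squared. Complete the square in y: (y - 2)² = -30(x + 2).
Vertex (-2, 2); 4p = -30 so p = -15/2. Opens left.
Focus is p units from the vertex along the axis: (h + p, k).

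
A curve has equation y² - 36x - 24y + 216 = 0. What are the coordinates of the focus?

(11, 12)

Only y is squared. Complete the square in y: (y - 12)² = 36(x - 2).
Vertex (2, 12); 4p = 36 so p = 9. Opens right.
Focus is p units from the vertex along the axis: (h + p, k).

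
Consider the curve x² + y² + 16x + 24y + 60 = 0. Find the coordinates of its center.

(-8, -12)

(x² + 16x) + (y² + 24y) = -60
(x + 8)² + (y + 12)² = -60 + 64 + 144 = 148
So (x + 8)² + (y + 12)² = 148.
Circle centered at (-8, -12) with r² = 148.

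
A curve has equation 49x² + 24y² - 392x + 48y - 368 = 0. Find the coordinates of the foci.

Group: 49(x² - 8x) + 24(y² + 2y) = 368
49(x - 4)² + 24(y + 1)² = 368 + 784 + 24 = 1176
Dividing both sides by 1176: (x - 4)²/24 + (y + 1)²/49 = 1
Ellipse, center (4, -1), major axis vertical; a² = 49, b² = 24.
c² = a² - b² = 49 - 24 = 25, so c = 5.
Foci lie on the vertical axis through the center: (h, k ± c).

(4, -6) and (4, 4)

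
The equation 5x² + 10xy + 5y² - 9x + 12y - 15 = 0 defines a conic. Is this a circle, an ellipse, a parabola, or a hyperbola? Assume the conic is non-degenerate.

A = 5, B = 10, C = 5.
Discriminant B² − 4AC = 10² − 4·5·5 = 0.
B² − 4AC = 0 ⇒ parabola.

parabola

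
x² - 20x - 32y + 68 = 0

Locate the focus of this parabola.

(10, 7)

Only x is squared. Complete the square in x: (x - 10)² = 32(y + 1).
Vertex (10, -1); 4p = 32 so p = 8. Opens up.
Focus is p units from the vertex along the axis: (h, k + p).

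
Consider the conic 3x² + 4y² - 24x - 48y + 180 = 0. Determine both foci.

(3, 6) and (5, 6)

Group the x- and y-terms: 3(x² - 8x) + 4(y² - 12y) = -180
3(x - 4)² + 4(y - 6)² = -180 + 48 + 144 = 12
Divide through by 12 to get (x - 4)²/4 + (y - 6)²/3 = 1.
Ellipse, center (4, 6), major axis horizontal; a² = 4, b² = 3.
c² = a² - b² = 4 - 3 = 1, so c = 1.
Foci lie on the horizontal axis through the center: (h ± c, k).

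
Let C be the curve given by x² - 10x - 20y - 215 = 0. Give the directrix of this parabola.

y = -17

Only x is squared. Complete the square in x: (x - 5)² = 20(y + 12).
Vertex (5, -12); 4p = 20 so p = 5. Opens up.
Directrix is the horizontal line y = k − p = -12 − (5) = -17.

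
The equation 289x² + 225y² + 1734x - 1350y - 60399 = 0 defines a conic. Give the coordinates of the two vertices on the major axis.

Rearranging, 289(x² + 6x) + 225(y² - 6y) = 60399.
289(x + 3)² + 225(y - 3)² = 60399 + 2601 + 2025 = 65025
Dividing both sides by 65025: (x + 3)²/225 + (y - 3)²/289 = 1
Ellipse, center (-3, 3), major axis vertical; a² = 289, b² = 225.
a = 17. Vertices at (h, k ± a).

(-3, -14) and (-3, 20)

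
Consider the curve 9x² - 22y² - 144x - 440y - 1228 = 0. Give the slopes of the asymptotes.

Group the x- and y-terms: 9(x² - 16x) -22(y² + 20y) = 1228
Completing the square gives 9(x - 8)² -22(y + 10)² = 1228 + 576 - 2200 = -396.
Dividing both sides by -396: (y + 10)²/18 - (x - 8)²/44 = 1
Hyperbola, center (8, -10), transverse axis vertical; a² = 18, b² = 44.
For a vertical hyperbola the asymptotes have slope ±a/b.
Here that is ±3√2/2√11 = ±3√22/22.

3√22/22 and -3√22/22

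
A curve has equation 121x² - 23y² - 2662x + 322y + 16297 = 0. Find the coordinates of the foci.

Rearranging, 121(x² - 22x) -23(y² - 14y) = -16297.
Completing the square gives 121(x - 11)² -23(y - 7)² = -16297 + 14641 - 1127 = -2783.
Divide by -2783: (y - 7)²/121 - (x - 11)²/23 = 1
Hyperbola, center (11, 7), transverse axis vertical; a² = 121, b² = 23.
c² = a² + b² = 121 + 23 = 144, so c = 12.
Foci lie on the vertical axis through the center: (h, k ± c).

(11, -5) and (11, 19)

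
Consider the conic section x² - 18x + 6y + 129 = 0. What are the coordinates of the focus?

(9, -19/2)

Only x is squared. Complete the square in x: (x - 9)² = -6(y + 8).
Vertex (9, -8); 4p = -6 so p = -3/2. Opens down.
Focus is p units from the vertex along the axis: (h, k + p).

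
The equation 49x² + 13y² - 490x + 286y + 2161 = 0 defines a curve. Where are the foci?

Rearranging, 49(x² - 10x) + 13(y² + 22y) = -2161.
Complete the square in x and y: 49(x - 5)² + 13(y + 11)² = -2161 + 1225 + 1573 = 637
Dividing both sides by 637: (x - 5)²/13 + (y + 11)²/49 = 1
Ellipse, center (5, -11), major axis vertical; a² = 49, b² = 13.
c² = a² - b² = 49 - 13 = 36, so c = 6.
Foci lie on the vertical axis through the center: (h, k ± c).

(5, -17) and (5, -5)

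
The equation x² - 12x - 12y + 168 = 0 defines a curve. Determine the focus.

(6, 14)

Only x is squared. Complete the square in x: (x - 6)² = 12(y - 11).
Vertex (6, 11); 4p = 12 so p = 3. Opens up.
Focus is p units from the vertex along the axis: (h, k + p).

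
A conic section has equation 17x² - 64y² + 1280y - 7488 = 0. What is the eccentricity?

Collect terms: 17x² -64(y² - 20y) = 7488
Complete the square: 17x² -64(y - 10)² = 7488 + 0 - 6400 = 1088
Divide through by 1088 to get x²/64 - (y - 10)²/17 = 1.
Hyperbola, center (0, 10), transverse axis horizontal; a² = 64, b² = 17.
c² = a² + b² = 81, so c = 9.
e = c/a = 9/8.

e = 9/8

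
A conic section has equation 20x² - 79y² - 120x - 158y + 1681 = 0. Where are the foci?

(3, -1 - 3√11) and (3, -1 + 3√11)

20(x² - 6x) -79(y² + 2y) = -1681
Completing the square gives 20(x - 3)² -79(y + 1)² = -1681 + 180 - 79 = -1580.
Divide by -1580: (y + 1)²/20 - (x - 3)²/79 = 1
Hyperbola, center (3, -1), transverse axis vertical; a² = 20, b² = 79.
c² = a² + b² = 20 + 79 = 99, so c = 3√11.
Foci lie on the vertical axis through the center: (h, k ± c).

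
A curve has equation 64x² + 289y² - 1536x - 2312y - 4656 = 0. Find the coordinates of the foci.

(-3, 4) and (27, 4)

Group the x- and y-terms: 64(x² - 24x) + 289(y² - 8y) = 4656
64(x - 12)² + 289(y - 4)² = 4656 + 9216 + 4624 = 18496
Divide through by 18496 to get (x - 12)²/289 + (y - 4)²/64 = 1.
Ellipse, center (12, 4), major axis horizontal; a² = 289, b² = 64.
c² = a² - b² = 289 - 64 = 225, so c = 15.
Foci lie on the horizontal axis through the center: (h ± c, k).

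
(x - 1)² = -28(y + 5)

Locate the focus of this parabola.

Vertex (1, -5); 4p = -28 so p = -7. Opens down.
Focus is p units from the vertex along the axis: (h, k + p).

(1, -12)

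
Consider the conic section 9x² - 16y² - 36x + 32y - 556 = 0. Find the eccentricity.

e = 5/4

Collect terms: 9(x² - 4x) -16(y² - 2y) = 556
Complete the square: 9(x - 2)² -16(y - 1)² = 556 + 36 - 16 = 576
Divide by 576: (x - 2)²/64 - (y - 1)²/36 = 1
Hyperbola, center (2, 1), transverse axis horizontal; a² = 64, b² = 36.
c² = a² + b² = 100, so c = 10.
e = c/a = 10/8 = 5/4.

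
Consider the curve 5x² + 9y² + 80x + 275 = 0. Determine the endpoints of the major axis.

Group: 5(x² + 16x) + 9y² = -275
Complete the square: 5(x + 8)² + 9y² = -275 + 320 + 0 = 45
Dividing both sides by 45: (x + 8)²/9 + y²/5 = 1
Ellipse, center (-8, 0), major axis horizontal; a² = 9, b² = 5.
a = 3. Vertices at (h ± a, k).

(-11, 0) and (-5, 0)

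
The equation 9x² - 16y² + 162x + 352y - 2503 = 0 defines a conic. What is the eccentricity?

e = 5/4

9(x² + 18x) -16(y² - 22y) = 2503
Completing the square gives 9(x + 9)² -16(y - 11)² = 2503 + 729 - 1936 = 1296.
Divide by 1296: (x + 9)²/144 - (y - 11)²/81 = 1
Hyperbola, center (-9, 11), transverse axis horizontal; a² = 144, b² = 81.
c² = a² + b² = 225, so c = 15.
e = c/a = 15/12 = 5/4.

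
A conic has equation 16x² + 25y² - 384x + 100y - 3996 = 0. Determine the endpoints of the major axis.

(-8, -2) and (32, -2)

16(x² - 24x) + 25(y² + 4y) = 3996
Complete the square: 16(x - 12)² + 25(y + 2)² = 3996 + 2304 + 100 = 6400
Divide by 6400: (x - 12)²/400 + (y + 2)²/256 = 1
Ellipse, center (12, -2), major axis horizontal; a² = 400, b² = 256.
a = 20. Vertices at (h ± a, k).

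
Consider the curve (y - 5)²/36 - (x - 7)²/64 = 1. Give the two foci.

Center (7, 5). The positive term is the y-term, so the transverse axis is vertical; a² = 36, b² = 64.
c² = a² + b² = 36 + 64 = 100, so c = 10.
Foci lie on the vertical axis through the center: (h, k ± c).

(7, -5) and (7, 15)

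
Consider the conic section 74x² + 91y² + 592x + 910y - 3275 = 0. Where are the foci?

(-4 - √17, -5) and (-4 + √17, -5)

Group the x- and y-terms: 74(x² + 8x) + 91(y² + 10y) = 3275
74(x + 4)² + 91(y + 5)² = 3275 + 1184 + 2275 = 6734
Dividing both sides by 6734: (x + 4)²/91 + (y + 5)²/74 = 1
Ellipse, center (-4, -5), major axis horizontal; a² = 91, b² = 74.
c² = a² - b² = 91 - 74 = 17, so c = √17.
Foci lie on the horizontal axis through the center: (h ± c, k).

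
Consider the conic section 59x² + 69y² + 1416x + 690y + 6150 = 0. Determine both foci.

Group: 59(x² + 24x) + 69(y² + 10y) = -6150
Completing the square gives 59(x + 12)² + 69(y + 5)² = -6150 + 8496 + 1725 = 4071.
Divide by 4071: (x + 12)²/69 + (y + 5)²/59 = 1
Ellipse, center (-12, -5), major axis horizontal; a² = 69, b² = 59.
c² = a² - b² = 69 - 59 = 10, so c = √10.
Foci lie on the horizontal axis through the center: (h ± c, k).

(-12 - √10, -5) and (-12 + √10, -5)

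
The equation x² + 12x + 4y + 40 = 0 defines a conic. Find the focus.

Only x is squared. Complete the square in x: (x + 6)² = -4(y + 1).
Vertex (-6, -1); 4p = -4 so p = -1. Opens down.
Focus is p units from the vertex along the axis: (h, k + p).

(-6, -2)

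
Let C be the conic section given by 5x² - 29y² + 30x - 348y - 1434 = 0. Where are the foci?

Group the x- and y-terms: 5(x² + 6x) -29(y² + 12y) = 1434
Complete the square: 5(x + 3)² -29(y + 6)² = 1434 + 45 - 1044 = 435
Divide by 435: (x + 3)²/87 - (y + 6)²/15 = 1
Hyperbola, center (-3, -6), transverse axis horizontal; a² = 87, b² = 15.
c² = a² + b² = 87 + 15 = 102, so c = √102.
Foci lie on the horizontal axis through the center: (h ± c, k).

(-3 - √102, -6) and (-3 + √102, -6)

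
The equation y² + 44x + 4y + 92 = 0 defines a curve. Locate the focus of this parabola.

Only y is squared. Complete the square in y: (y + 2)² = -44(x + 2).
Vertex (-2, -2); 4p = -44 so p = -11. Opens left.
Focus is p units from the vertex along the axis: (h + p, k).

(-13, -2)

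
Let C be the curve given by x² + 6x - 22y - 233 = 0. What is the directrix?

y = -33/2

Only x is squared. Complete the square in x: (x + 3)² = 22(y + 11).
Vertex (-3, -11); 4p = 22 so p = 11/2. Opens up.
Directrix is the horizontal line y = k − p = -11 − (11/2) = -33/2.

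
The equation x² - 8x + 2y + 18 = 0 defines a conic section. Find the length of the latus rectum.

2

Only x is squared. Complete the square in x: (x - 4)² = -2(y + 1).
Vertex (4, -1); 4p = -2 so p = -1/2. Opens down.
Latus rectum length = |4p| = 2.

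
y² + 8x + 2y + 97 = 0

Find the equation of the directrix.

x = -10

Only y is squared. Complete the square in y: (y + 1)² = -8(x + 12).
Vertex (-12, -1); 4p = -8 so p = -2. Opens left.
Directrix is the vertical line x = h − p = -12 − (-2) = -10.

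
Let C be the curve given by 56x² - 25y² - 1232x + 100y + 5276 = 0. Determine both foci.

Collect terms: 56(x² - 22x) -25(y² - 4y) = -5276
Complete the square in x and y: 56(x - 11)² -25(y - 2)² = -5276 + 6776 - 100 = 1400
Dividing both sides by 1400: (x - 11)²/25 - (y - 2)²/56 = 1
Hyperbola, center (11, 2), transverse axis horizontal; a² = 25, b² = 56.
c² = a² + b² = 25 + 56 = 81, so c = 9.
Foci lie on the horizontal axis through the center: (h ± c, k).

(2, 2) and (20, 2)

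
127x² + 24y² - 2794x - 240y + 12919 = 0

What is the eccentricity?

Rearranging, 127(x² - 22x) + 24(y² - 10y) = -12919.
Complete the square: 127(x - 11)² + 24(y - 5)² = -12919 + 15367 + 600 = 3048
Dividing both sides by 3048: (x - 11)²/24 + (y - 5)²/127 = 1
Ellipse, center (11, 5), major axis vertical; a² = 127, b² = 24.
c² = a² - b² = 103, so c = √103.
e = c/a = √103/√127 = √13081/127.

e = √13081/127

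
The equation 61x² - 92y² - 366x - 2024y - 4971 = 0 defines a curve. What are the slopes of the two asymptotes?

√1403/46 and -√1403/46

Group: 61(x² - 6x) -92(y² + 22y) = 4971
Complete the square: 61(x - 3)² -92(y + 11)² = 4971 + 549 - 11132 = -5612
Divide by -5612: (y + 11)²/61 - (x - 3)²/92 = 1
Hyperbola, center (3, -11), transverse axis vertical; a² = 61, b² = 92.
For a vertical hyperbola the asymptotes have slope ±a/b.
Here that is ±√61/2√23 = ±√1403/46.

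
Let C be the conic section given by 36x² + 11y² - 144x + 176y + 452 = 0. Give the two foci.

(2, -13) and (2, -3)

Collect terms: 36(x² - 4x) + 11(y² + 16y) = -452
36(x - 2)² + 11(y + 8)² = -452 + 144 + 704 = 396
Divide through by 396 to get (x - 2)²/11 + (y + 8)²/36 = 1.
Ellipse, center (2, -8), major axis vertical; a² = 36, b² = 11.
c² = a² - b² = 36 - 11 = 25, so c = 5.
Foci lie on the vertical axis through the center: (h, k ± c).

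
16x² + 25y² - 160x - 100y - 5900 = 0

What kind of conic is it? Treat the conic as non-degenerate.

ellipse

No xy term. Coefficients of x² and y² are A = 16, C = 25.
A and C have the same sign but A ≠ C ⇒ ellipse.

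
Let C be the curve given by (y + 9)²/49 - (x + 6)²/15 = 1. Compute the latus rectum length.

30/7

Center (-6, -9). The positive term is the y-term, so the transverse axis is vertical; a² = 49, b² = 15.
Latus rectum length = 2b²/a = 2·15/7 = 30/7.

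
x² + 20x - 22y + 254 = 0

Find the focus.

(-10, 25/2)

Only x is squared. Complete the square in x: (x + 10)² = 22(y - 7).
Vertex (-10, 7); 4p = 22 so p = 11/2. Opens up.
Focus is p units from the vertex along the axis: (h, k + p).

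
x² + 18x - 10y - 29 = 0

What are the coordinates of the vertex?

(-9, -11)

Only x is squared. Complete the square in x: (x + 9)² = 10(y + 11).
Vertex (-9, -11); 4p = 10 so p = 5/2. Opens up.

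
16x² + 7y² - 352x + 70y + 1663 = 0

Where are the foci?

(11, -11) and (11, 1)

Group: 16(x² - 22x) + 7(y² + 10y) = -1663
Complete the square in x and y: 16(x - 11)² + 7(y + 5)² = -1663 + 1936 + 175 = 448
Divide by 448: (x - 11)²/28 + (y + 5)²/64 = 1
Ellipse, center (11, -5), major axis vertical; a² = 64, b² = 28.
c² = a² - b² = 64 - 28 = 36, so c = 6.
Foci lie on the vertical axis through the center: (h, k ± c).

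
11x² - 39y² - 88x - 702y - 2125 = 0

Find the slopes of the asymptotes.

11(x² - 8x) -39(y² + 18y) = 2125
Completing the square gives 11(x - 4)² -39(y + 9)² = 2125 + 176 - 3159 = -858.
Divide through by -858 to get (y + 9)²/22 - (x - 4)²/78 = 1.
Hyperbola, center (4, -9), transverse axis vertical; a² = 22, b² = 78.
For a vertical hyperbola the asymptotes have slope ±a/b.
Here that is ±√22/√78 = ±√429/39.

√429/39 and -√429/39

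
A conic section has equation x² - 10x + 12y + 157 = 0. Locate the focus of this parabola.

Only x is squared. Complete the square in x: (x - 5)² = -12(y + 11).
Vertex (5, -11); 4p = -12 so p = -3. Opens down.
Focus is p units from the vertex along the axis: (h, k + p).

(5, -14)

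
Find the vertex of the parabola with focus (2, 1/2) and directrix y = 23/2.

(2, 6)

The vertex is the midpoint between the focus and the directrix along the axis of symmetry.
Axis is vertical (directrix is horizontal). Vertex y-coordinate = (1/2 + 23/2)/2 = 6; x-coordinate = 2.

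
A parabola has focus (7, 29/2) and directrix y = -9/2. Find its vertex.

The vertex is the midpoint between the focus and the directrix along the axis of symmetry.
Axis is vertical (directrix is horizontal). Vertex y-coordinate = (29/2 + (-9/2))/2 = 5; x-coordinate = 7.

(7, 5)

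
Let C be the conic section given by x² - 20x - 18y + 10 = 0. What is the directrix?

y = -19/2

Only x is squared. Complete the square in x: (x - 10)² = 18(y + 5).
Vertex (10, -5); 4p = 18 so p = 9/2. Opens up.
Directrix is the horizontal line y = k − p = -5 − (9/2) = -19/2.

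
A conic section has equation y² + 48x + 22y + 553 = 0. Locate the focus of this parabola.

Only y is squared. Complete the square in y: (y + 11)² = -48(x + 9).
Vertex (-9, -11); 4p = -48 so p = -12. Opens left.
Focus is p units from the vertex along the axis: (h + p, k).

(-21, -11)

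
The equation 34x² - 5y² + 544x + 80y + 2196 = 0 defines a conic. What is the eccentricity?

Group the x- and y-terms: 34(x² + 16x) -5(y² - 16y) = -2196
Complete the square: 34(x + 8)² -5(y - 8)² = -2196 + 2176 - 320 = -340
Divide by -340: (y - 8)²/68 - (x + 8)²/10 = 1
Hyperbola, center (-8, 8), transverse axis vertical; a² = 68, b² = 10.
c² = a² + b² = 78, so c = √78.
e = c/a = √78/2√17 = √1326/34.

e = √1326/34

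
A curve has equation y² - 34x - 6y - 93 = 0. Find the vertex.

Only y is squared. Complete the square in y: (y - 3)² = 34(x + 3).
Vertex (-3, 3); 4p = 34 so p = 17/2. Opens right.

(-3, 3)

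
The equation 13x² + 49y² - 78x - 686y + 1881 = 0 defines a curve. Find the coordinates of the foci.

(-3, 7) and (9, 7)

Group: 13(x² - 6x) + 49(y² - 14y) = -1881
Completing the square gives 13(x - 3)² + 49(y - 7)² = -1881 + 117 + 2401 = 637.
Dividing both sides by 637: (x - 3)²/49 + (y - 7)²/13 = 1
Ellipse, center (3, 7), major axis horizontal; a² = 49, b² = 13.
c² = a² - b² = 49 - 13 = 36, so c = 6.
Foci lie on the horizontal axis through the center: (h ± c, k).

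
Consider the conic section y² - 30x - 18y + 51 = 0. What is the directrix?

Only y is squared. Complete the square in y: (y - 9)² = 30(x + 1).
Vertex (-1, 9); 4p = 30 so p = 15/2. Opens right.
Directrix is the vertical line x = h − p = -1 − (15/2) = -17/2.

x = -17/2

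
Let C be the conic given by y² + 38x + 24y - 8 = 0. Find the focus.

(-11/2, -12)

Only y is squared. Complete the square in y: (y + 12)² = -38(x - 4).
Vertex (4, -12); 4p = -38 so p = -19/2. Opens left.
Focus is p units from the vertex along the axis: (h + p, k).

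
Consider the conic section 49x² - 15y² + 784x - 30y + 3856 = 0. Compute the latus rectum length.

49(x² + 16x) -15(y² + 2y) = -3856
49(x + 8)² -15(y + 1)² = -3856 + 3136 - 15 = -735
Divide by -735: (y + 1)²/49 - (x + 8)²/15 = 1
Hyperbola, center (-8, -1), transverse axis vertical; a² = 49, b² = 15.
Latus rectum length = 2b²/a = 2·15/7 = 30/7.

30/7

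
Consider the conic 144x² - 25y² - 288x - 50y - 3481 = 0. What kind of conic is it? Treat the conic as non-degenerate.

hyperbola

No xy term. Coefficients of x² and y² are A = 144, C = -25.
A and C have opposite signs ⇒ hyperbola.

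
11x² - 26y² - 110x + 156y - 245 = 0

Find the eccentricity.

11(x² - 10x) -26(y² - 6y) = 245
Completing the square gives 11(x - 5)² -26(y - 3)² = 245 + 275 - 234 = 286.
Divide by 286: (x - 5)²/26 - (y - 3)²/11 = 1
Hyperbola, center (5, 3), transverse axis horizontal; a² = 26, b² = 11.
c² = a² + b² = 37, so c = √37.
e = c/a = √37/√26 = √962/26.

e = √962/26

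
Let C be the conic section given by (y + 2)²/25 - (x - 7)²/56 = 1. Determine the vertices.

(7, -7) and (7, 3)

Center (7, -2). The positive term is the y-term, so the transverse axis is vertical; a² = 25, b² = 56.
a = 5. Vertices at (h, k ± a).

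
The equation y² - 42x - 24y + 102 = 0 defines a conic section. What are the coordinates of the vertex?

(-1, 12)

Only y is squared. Complete the square in y: (y - 12)² = 42(x + 1).
Vertex (-1, 12); 4p = 42 so p = 21/2. Opens right.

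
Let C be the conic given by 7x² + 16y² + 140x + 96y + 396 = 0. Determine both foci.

(-16, -3) and (-4, -3)

Collect terms: 7(x² + 20x) + 16(y² + 6y) = -396
Completing the square gives 7(x + 10)² + 16(y + 3)² = -396 + 700 + 144 = 448.
Dividing both sides by 448: (x + 10)²/64 + (y + 3)²/28 = 1
Ellipse, center (-10, -3), major axis horizontal; a² = 64, b² = 28.
c² = a² - b² = 64 - 28 = 36, so c = 6.
Foci lie on the horizontal axis through the center: (h ± c, k).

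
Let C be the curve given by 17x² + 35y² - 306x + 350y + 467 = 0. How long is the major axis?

17(x² - 18x) + 35(y² + 10y) = -467
Completing the square gives 17(x - 9)² + 35(y + 5)² = -467 + 1377 + 875 = 1785.
Dividing both sides by 1785: (x - 9)²/105 + (y + 5)²/51 = 1
Ellipse, center (9, -5), major axis horizontal; a² = 105, b² = 51.
a² = 105 so a = √105; the major axis has length 2a = 2√105.

2√105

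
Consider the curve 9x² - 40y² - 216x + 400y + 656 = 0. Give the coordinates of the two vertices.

Rearranging, 9(x² - 24x) -40(y² - 10y) = -656.
Completing the square gives 9(x - 12)² -40(y - 5)² = -656 + 1296 - 1000 = -360.
Divide by -360: (y - 5)²/9 - (x - 12)²/40 = 1
Hyperbola, center (12, 5), transverse axis vertical; a² = 9, b² = 40.
a = 3. Vertices at (h, k ± a).

(12, 2) and (12, 8)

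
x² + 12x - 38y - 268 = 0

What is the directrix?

y = -35/2

Only x is squared. Complete the square in x: (x + 6)² = 38(y + 8).
Vertex (-6, -8); 4p = 38 so p = 19/2. Opens up.
Directrix is the horizontal line y = k − p = -8 − (19/2) = -35/2.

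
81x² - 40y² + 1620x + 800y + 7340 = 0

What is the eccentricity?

e = 11/9

81(x² + 20x) -40(y² - 20y) = -7340
Complete the square in x and y: 81(x + 10)² -40(y - 10)² = -7340 + 8100 - 4000 = -3240
Dividing both sides by -3240: (y - 10)²/81 - (x + 10)²/40 = 1
Hyperbola, center (-10, 10), transverse axis vertical; a² = 81, b² = 40.
c² = a² + b² = 121, so c = 11.
e = c/a = 11/9.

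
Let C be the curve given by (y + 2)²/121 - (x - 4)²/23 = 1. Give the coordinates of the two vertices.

(4, -13) and (4, 9)

Center (4, -2). The positive term is the y-term, so the transverse axis is vertical; a² = 121, b² = 23.
a = 11. Vertices at (h, k ± a).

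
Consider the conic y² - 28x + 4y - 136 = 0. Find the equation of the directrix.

x = -12

Only y is squared. Complete the square in y: (y + 2)² = 28(x + 5).
Vertex (-5, -2); 4p = 28 so p = 7. Opens right.
Directrix is the vertical line x = h − p = -5 − (7) = -12.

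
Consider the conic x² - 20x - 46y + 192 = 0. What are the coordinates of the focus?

Only x is squared. Complete the square in x: (x - 10)² = 46(y - 2).
Vertex (10, 2); 4p = 46 so p = 23/2. Opens up.
Focus is p units from the vertex along the axis: (h, k + p).

(10, 27/2)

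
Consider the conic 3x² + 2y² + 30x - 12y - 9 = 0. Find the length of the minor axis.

2√34

3(x² + 10x) + 2(y² - 6y) = 9
3(x + 5)² + 2(y - 3)² = 9 + 75 + 18 = 102
Divide by 102: (x + 5)²/34 + (y - 3)²/51 = 1
Ellipse, center (-5, 3), major axis vertical; a² = 51, b² = 34.
b² = 34 so b = √34; the minor axis has length 2b = 2√34.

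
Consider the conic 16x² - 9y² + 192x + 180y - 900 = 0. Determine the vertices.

Group: 16(x² + 12x) -9(y² - 20y) = 900
Complete the square: 16(x + 6)² -9(y - 10)² = 900 + 576 - 900 = 576
Divide by 576: (x + 6)²/36 - (y - 10)²/64 = 1
Hyperbola, center (-6, 10), transverse axis horizontal; a² = 36, b² = 64.
a = 6. Vertices at (h ± a, k).

(-12, 10) and (0, 10)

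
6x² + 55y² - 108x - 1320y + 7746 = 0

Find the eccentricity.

e = 7√55/55

Group the x- and y-terms: 6(x² - 18x) + 55(y² - 24y) = -7746
Complete the square in x and y: 6(x - 9)² + 55(y - 12)² = -7746 + 486 + 7920 = 660
Divide through by 660 to get (x - 9)²/110 + (y - 12)²/12 = 1.
Ellipse, center (9, 12), major axis horizontal; a² = 110, b² = 12.
c² = a² - b² = 98, so c = 7√2.
e = c/a = 7√2/√110 = 7√55/55.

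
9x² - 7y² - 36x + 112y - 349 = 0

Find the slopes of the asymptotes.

9(x² - 4x) -7(y² - 16y) = 349
9(x - 2)² -7(y - 8)² = 349 + 36 - 448 = -63
Divide through by -63 to get (y - 8)²/9 - (x - 2)²/7 = 1.
Hyperbola, center (2, 8), transverse axis vertical; a² = 9, b² = 7.
For a vertical hyperbola the asymptotes have slope ±a/b.
Here that is ±3/√7 = ±3√7/7.

3√7/7 and -3√7/7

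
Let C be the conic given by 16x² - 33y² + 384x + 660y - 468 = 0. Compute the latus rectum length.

33/2

Group the x- and y-terms: 16(x² + 24x) -33(y² - 20y) = 468
Complete the square in x and y: 16(x + 12)² -33(y - 10)² = 468 + 2304 - 3300 = -528
Dividing both sides by -528: (y - 10)²/16 - (x + 12)²/33 = 1
Hyperbola, center (-12, 10), transverse axis vertical; a² = 16, b² = 33.
Latus rectum length = 2b²/a = 2·33/4 = 33/2.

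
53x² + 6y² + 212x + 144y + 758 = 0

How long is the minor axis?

2√6

Rearranging, 53(x² + 4x) + 6(y² + 24y) = -758.
Complete the square: 53(x + 2)² + 6(y + 12)² = -758 + 212 + 864 = 318
Dividing both sides by 318: (x + 2)²/6 + (y + 12)²/53 = 1
Ellipse, center (-2, -12), major axis vertical; a² = 53, b² = 6.
b² = 6 so b = √6; the minor axis has length 2b = 2√6.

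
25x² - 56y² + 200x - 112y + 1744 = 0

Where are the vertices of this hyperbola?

(-4, -6) and (-4, 4)

Collect terms: 25(x² + 8x) -56(y² + 2y) = -1744
Completing the square gives 25(x + 4)² -56(y + 1)² = -1744 + 400 - 56 = -1400.
Dividing both sides by -1400: (y + 1)²/25 - (x + 4)²/56 = 1
Hyperbola, center (-4, -1), transverse axis vertical; a² = 25, b² = 56.
a = 5. Vertices at (h, k ± a).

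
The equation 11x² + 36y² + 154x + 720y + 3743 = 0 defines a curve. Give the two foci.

(-12, -10) and (-2, -10)

Collect terms: 11(x² + 14x) + 36(y² + 20y) = -3743
Complete the square: 11(x + 7)² + 36(y + 10)² = -3743 + 539 + 3600 = 396
Divide by 396: (x + 7)²/36 + (y + 10)²/11 = 1
Ellipse, center (-7, -10), major axis horizontal; a² = 36, b² = 11.
c² = a² - b² = 36 - 11 = 25, so c = 5.
Foci lie on the horizontal axis through the center: (h ± c, k).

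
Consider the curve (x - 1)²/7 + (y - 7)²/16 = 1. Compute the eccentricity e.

Center (1, 7). The larger denominator 16 sits under the y-term, so the major axis is vertical; a² = 16, b² = 7.
c² = a² - b² = 9, so c = 3.
e = c/a = 3/4.

e = 3/4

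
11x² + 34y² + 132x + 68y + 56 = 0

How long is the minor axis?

2√11

11(x² + 12x) + 34(y² + 2y) = -56
Completing the square gives 11(x + 6)² + 34(y + 1)² = -56 + 396 + 34 = 374.
Divide through by 374 to get (x + 6)²/34 + (y + 1)²/11 = 1.
Ellipse, center (-6, -1), major axis horizontal; a² = 34, b² = 11.
b² = 11 so b = √11; the minor axis has length 2b = 2√11.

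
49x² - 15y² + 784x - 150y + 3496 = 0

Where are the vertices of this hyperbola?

(-8, -12) and (-8, 2)

Collect terms: 49(x² + 16x) -15(y² + 10y) = -3496
Complete the square in x and y: 49(x + 8)² -15(y + 5)² = -3496 + 3136 - 375 = -735
Divide through by -735 to get (y + 5)²/49 - (x + 8)²/15 = 1.
Hyperbola, center (-8, -5), transverse axis vertical; a² = 49, b² = 15.
a = 7. Vertices at (h, k ± a).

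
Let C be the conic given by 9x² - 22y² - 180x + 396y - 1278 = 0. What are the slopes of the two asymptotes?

Collect terms: 9(x² - 20x) -22(y² - 18y) = 1278
Complete the square in x and y: 9(x - 10)² -22(y - 9)² = 1278 + 900 - 1782 = 396
Dividing both sides by 396: (x - 10)²/44 - (y - 9)²/18 = 1
Hyperbola, center (10, 9), transverse axis horizontal; a² = 44, b² = 18.
For a horizontal hyperbola the asymptotes have slope ±b/a.
Here that is ±3√2/2√11 = ±3√22/22.

3√22/22 and -3√22/22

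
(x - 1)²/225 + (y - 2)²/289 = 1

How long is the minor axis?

Center (1, 2). The larger denominator 289 sits under the y-term, so the major axis is vertical; a² = 289, b² = 225.
b² = 225 so b = 15; the minor axis has length 2b = 30.

30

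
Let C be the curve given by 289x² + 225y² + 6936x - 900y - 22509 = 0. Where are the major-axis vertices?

(-12, -15) and (-12, 19)

289(x² + 24x) + 225(y² - 4y) = 22509
Complete the square: 289(x + 12)² + 225(y - 2)² = 22509 + 41616 + 900 = 65025
Divide through by 65025 to get (x + 12)²/225 + (y - 2)²/289 = 1.
Ellipse, center (-12, 2), major axis vertical; a² = 289, b² = 225.
a = 17. Vertices at (h, k ± a).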